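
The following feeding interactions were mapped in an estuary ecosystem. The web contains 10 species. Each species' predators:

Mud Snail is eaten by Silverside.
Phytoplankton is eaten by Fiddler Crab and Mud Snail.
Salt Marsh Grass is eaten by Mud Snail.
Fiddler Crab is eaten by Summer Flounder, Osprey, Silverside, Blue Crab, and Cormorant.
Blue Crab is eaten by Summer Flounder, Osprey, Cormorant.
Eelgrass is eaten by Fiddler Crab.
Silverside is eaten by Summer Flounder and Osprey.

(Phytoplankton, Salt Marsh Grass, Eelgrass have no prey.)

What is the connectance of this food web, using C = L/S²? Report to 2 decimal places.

C = 0.15

The web has S = 10 species and L = 15 feeding links.
C = L / S² = 15 / 100 = 0.1500 ≈ 0.15.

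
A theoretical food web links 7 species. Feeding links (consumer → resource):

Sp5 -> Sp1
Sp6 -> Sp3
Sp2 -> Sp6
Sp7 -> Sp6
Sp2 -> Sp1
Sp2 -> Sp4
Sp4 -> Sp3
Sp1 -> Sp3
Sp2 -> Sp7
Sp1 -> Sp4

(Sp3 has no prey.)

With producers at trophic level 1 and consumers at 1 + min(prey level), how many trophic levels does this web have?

Producers (level 1): Sp3.
Following each consumer down to its lowest-level prey: Sp3 → Sp6 → Sp7 (levels 1 through 3).
All prey of Sp7 (Sp6 2) are at level 2 or above, so Sp7 is at level 1 + 2 = 3.
Every consumer has at least one prey at level 2 or below, so none exceeds level 3.

3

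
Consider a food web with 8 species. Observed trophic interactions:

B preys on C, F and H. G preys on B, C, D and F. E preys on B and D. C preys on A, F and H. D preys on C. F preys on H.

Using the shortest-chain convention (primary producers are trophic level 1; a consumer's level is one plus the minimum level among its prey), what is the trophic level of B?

H is a producer → level 1.
B eats H → level 2.

Trophic level 2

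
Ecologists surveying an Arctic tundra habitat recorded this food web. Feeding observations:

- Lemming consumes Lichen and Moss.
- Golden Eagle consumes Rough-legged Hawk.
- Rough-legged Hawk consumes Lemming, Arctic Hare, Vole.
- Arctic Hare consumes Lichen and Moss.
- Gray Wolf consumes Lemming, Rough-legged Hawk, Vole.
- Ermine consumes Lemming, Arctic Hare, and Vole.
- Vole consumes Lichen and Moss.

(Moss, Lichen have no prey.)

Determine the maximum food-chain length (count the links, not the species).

One longest chain: Moss → Vole → Rough-legged Hawk → Gray Wolf.
It has 4 species and 3 links.

3 links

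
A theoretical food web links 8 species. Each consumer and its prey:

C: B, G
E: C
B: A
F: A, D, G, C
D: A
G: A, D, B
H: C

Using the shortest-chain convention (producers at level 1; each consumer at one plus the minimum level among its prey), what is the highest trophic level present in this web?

Producers (level 1): A.
Following each consumer down to its lowest-level prey: A → B → C → E (levels 1 through 4).
All prey of E (C 3) are at level 3 or above, so E is at level 1 + 3 = 4.
Every consumer has at least one prey at level 3 or below, so none exceeds level 4.

4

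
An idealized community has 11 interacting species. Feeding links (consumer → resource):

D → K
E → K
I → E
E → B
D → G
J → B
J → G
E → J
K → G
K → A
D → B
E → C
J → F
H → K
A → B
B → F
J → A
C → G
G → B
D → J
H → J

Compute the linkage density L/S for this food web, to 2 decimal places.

L/S = 1.91

There are L = 21 links among S = 11 species.
L/S = 21/11 = 1.9091 ≈ 1.91.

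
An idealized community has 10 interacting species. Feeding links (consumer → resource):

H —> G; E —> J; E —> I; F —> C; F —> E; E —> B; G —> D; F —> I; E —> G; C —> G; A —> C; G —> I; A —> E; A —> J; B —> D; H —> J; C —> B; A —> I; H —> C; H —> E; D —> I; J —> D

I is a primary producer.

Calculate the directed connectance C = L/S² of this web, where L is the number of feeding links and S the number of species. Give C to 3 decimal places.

C = 0.220

The web has S = 10 species and L = 22 feeding links.
C = L / S² = 22 / 100 = 0.2200 ≈ 0.220.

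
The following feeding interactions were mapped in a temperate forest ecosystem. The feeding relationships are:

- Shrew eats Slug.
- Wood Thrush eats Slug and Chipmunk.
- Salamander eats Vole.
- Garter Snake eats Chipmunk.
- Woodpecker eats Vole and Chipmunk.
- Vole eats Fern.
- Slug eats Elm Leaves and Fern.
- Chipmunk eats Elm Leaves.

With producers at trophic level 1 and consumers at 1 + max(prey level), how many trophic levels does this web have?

3

Producers (level 1): Elm Leaves, Fern.
Fern → Vole → Salamander gives Salamander level 3.
No species has a prey at level 3, so no species reaches level 4.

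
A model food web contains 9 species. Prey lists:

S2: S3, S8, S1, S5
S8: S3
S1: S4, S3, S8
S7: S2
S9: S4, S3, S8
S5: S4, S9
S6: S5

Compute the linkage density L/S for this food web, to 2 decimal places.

L/S = 1.67

There are L = 15 links among S = 9 species.
L/S = 15/9 = 1.6667 ≈ 1.67.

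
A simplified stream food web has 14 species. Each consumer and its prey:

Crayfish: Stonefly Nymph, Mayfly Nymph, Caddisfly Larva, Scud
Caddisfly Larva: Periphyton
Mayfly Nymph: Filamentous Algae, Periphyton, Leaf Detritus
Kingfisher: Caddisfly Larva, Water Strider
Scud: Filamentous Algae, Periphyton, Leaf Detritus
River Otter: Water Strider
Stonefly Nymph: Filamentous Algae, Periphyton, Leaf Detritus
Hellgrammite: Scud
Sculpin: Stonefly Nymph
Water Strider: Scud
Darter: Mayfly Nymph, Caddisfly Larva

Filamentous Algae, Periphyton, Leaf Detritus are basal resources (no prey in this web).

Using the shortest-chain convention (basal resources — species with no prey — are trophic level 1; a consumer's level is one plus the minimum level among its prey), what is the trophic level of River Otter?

Trophic level 4

Filamentous Algae has no prey (basal) → level 1.
Scud eats Filamentous Algae → level 2.
Water Strider eats Scud → level 3.
River Otter eats Water Strider → level 4.
No prey of River Otter is below level 3, so 4 is the minimum.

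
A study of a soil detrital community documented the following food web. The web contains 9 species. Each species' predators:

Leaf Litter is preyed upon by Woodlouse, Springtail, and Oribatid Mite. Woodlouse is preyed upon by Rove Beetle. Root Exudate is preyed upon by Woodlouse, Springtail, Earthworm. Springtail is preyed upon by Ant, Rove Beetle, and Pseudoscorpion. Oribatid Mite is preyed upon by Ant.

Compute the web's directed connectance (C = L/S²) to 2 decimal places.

The web has S = 9 species and L = 11 feeding links.
C = L / S² = 11 / 81 = 0.1358 ≈ 0.14.

C = 0.14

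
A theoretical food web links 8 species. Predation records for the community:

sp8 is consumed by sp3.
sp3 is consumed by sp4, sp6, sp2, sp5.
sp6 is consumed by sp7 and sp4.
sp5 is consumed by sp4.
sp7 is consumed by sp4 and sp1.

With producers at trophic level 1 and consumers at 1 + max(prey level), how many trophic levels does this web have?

Producers (level 1): sp8.
sp8 → sp3 → sp6 → sp7 → sp4 gives sp4 level 5.
No species has a prey at level 5, so no species reaches level 6.

5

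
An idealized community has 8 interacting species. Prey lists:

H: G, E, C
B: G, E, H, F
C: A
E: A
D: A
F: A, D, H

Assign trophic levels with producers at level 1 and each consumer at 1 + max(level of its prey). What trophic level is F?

Trophic level 4

A is a producer → level 1.
E eats A → level 2.
H eats E (level 2); other prey at levels: G 1, C 2 → level 3.
F eats H (level 3); other prey at levels: A 1, D 2 → level 4.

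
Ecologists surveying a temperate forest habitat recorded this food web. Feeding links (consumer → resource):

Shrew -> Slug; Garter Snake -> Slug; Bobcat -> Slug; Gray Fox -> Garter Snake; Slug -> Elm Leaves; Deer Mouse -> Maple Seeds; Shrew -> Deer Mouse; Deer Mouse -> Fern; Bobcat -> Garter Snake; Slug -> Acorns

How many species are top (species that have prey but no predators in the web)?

Top species (has prey, but nothing eats it): Shrew, Gray Fox, Bobcat.
Count: 3.

3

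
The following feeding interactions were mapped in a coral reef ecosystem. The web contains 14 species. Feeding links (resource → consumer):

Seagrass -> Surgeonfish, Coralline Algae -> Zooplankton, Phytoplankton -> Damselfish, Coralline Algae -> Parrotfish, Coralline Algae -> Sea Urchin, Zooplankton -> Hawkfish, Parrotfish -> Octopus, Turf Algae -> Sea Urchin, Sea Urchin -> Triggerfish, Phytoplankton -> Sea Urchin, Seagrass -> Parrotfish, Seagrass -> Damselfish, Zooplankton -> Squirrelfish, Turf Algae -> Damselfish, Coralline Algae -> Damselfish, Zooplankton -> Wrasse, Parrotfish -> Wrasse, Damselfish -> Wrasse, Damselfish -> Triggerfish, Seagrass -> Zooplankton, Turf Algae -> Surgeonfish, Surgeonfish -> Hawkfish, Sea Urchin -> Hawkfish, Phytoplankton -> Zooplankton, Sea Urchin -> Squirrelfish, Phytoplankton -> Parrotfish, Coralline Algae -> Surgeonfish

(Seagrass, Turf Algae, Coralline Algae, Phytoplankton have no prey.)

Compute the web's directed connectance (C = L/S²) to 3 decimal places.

C = 0.138

The web has S = 14 species and L = 27 feeding links.
C = L / S² = 27 / 196 = 0.1378 ≈ 0.138.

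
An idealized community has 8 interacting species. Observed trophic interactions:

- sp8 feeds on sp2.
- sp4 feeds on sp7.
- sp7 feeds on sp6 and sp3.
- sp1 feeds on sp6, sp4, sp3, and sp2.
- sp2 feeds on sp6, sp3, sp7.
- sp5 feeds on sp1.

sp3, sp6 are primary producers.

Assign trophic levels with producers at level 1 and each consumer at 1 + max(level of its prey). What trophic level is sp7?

Trophic level 2

sp3 is a producer → level 1.
sp7 eats sp3 (level 1); other prey at levels: sp6 1 → level 2.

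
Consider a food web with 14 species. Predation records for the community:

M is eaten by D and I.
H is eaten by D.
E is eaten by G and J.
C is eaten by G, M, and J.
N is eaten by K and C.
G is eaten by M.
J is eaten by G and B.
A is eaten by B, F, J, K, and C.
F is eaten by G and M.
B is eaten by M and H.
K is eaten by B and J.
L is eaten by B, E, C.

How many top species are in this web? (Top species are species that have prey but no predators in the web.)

Top species (has prey, but nothing eats it): I, D.
Count: 2.

2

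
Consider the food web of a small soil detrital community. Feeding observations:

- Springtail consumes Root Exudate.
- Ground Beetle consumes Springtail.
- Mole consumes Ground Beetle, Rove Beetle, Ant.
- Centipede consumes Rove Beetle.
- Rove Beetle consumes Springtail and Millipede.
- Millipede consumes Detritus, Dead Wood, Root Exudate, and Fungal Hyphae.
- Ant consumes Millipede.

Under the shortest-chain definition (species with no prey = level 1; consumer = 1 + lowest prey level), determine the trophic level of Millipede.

Detritus has no prey (basal) → level 1.
Millipede eats Detritus → level 2.

Trophic level 2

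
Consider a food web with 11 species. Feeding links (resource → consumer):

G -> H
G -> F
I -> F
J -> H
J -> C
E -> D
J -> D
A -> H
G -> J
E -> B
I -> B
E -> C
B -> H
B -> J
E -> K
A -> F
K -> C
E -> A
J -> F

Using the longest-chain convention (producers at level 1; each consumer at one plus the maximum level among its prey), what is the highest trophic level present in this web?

4

Producers (level 1): I, E, G.
I → B → J → H gives H level 4.
No species has a prey at level 4, so no species reaches level 5.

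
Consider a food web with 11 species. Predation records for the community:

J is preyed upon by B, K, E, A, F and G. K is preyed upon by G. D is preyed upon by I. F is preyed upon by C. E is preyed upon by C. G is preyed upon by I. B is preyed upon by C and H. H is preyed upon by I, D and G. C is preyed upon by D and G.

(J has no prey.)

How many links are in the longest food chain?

One longest chain: J → B → H → D → I.
It has 5 species and 4 links.

4 links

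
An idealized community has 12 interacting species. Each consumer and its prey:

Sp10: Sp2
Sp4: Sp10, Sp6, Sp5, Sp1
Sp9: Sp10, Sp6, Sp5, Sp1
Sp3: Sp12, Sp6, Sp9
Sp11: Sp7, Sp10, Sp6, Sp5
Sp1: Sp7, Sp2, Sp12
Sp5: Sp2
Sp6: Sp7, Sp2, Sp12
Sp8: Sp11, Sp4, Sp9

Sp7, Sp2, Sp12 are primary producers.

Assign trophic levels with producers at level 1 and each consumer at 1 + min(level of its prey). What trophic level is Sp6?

Trophic level 2

Sp7 is a producer → level 1.
Sp6 eats Sp7 → level 2.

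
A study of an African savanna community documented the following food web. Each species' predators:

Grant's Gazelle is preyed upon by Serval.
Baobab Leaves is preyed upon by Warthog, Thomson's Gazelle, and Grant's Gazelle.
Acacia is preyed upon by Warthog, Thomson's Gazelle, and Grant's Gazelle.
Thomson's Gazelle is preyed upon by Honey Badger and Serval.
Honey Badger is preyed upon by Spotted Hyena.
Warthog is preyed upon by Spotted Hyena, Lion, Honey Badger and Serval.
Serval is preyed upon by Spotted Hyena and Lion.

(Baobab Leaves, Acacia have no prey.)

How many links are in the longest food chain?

One longest chain: Baobab Leaves → Warthog → Honey Badger → Spotted Hyena.
It has 4 species and 3 links.

3 links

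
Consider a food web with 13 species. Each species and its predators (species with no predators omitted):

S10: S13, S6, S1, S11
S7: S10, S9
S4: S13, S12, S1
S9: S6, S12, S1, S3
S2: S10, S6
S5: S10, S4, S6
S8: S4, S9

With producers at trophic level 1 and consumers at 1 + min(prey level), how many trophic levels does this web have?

Producers (level 1): S2, S8, S7, S5.
Following each consumer down to its lowest-level prey: S2 → S10 → S1 (levels 1 through 3).
All prey of S1 (S10 2, S4 2, S9 2) are at level 2 or above, so S1 is at level 1 + 2 = 3.
Every consumer has at least one prey at level 2 or below, so none exceeds level 3.

3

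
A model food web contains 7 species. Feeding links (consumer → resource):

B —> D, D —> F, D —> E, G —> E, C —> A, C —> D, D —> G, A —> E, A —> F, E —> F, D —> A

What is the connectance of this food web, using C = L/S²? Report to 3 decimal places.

C = 0.224

The web has S = 7 species and L = 11 feeding links.
C = L / S² = 11 / 49 = 0.2245 ≈ 0.224.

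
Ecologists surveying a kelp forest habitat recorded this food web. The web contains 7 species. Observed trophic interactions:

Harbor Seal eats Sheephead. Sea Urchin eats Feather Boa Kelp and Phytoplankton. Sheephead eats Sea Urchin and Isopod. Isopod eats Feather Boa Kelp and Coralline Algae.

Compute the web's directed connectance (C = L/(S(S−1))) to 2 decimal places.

The web has S = 7 species and L = 7 feeding links.
C = L / (S(S−1)) = 7 / 42 = 0.1667 ≈ 0.17.

C = 0.17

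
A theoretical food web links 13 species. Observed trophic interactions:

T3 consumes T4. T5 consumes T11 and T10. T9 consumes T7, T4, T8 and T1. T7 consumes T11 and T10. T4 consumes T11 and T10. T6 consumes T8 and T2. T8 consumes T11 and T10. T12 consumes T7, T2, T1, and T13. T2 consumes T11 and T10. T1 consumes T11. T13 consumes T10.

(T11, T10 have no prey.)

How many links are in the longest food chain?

One longest chain: T11 → T7 → T9.
It has 3 species and 2 links.

2 links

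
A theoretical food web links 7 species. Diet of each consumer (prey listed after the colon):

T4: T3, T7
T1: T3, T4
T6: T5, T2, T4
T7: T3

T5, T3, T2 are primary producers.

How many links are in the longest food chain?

3 links

One longest chain: T3 → T7 → T4 → T1.
It has 4 species and 3 links.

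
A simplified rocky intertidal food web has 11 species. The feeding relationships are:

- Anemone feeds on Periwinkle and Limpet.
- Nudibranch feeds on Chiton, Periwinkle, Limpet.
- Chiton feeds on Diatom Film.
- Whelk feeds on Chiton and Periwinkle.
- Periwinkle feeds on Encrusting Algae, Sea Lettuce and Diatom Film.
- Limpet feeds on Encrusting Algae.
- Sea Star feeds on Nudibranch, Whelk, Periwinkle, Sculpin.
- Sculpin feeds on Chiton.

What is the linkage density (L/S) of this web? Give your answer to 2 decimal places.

There are L = 17 links among S = 11 species.
L/S = 17/11 = 1.5455 ≈ 1.55.

L/S = 1.55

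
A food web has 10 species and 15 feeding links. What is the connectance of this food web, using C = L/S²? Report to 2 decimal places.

C = 0.15

The web has S = 10 species and L = 15 feeding links.
C = L / S² = 15 / 100 = 0.1500 ≈ 0.15.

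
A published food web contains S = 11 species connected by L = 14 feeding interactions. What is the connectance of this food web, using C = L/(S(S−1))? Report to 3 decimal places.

The web has S = 11 species and L = 14 feeding links.
C = L / (S(S−1)) = 14 / 110 = 0.1273 ≈ 0.127.

C = 0.127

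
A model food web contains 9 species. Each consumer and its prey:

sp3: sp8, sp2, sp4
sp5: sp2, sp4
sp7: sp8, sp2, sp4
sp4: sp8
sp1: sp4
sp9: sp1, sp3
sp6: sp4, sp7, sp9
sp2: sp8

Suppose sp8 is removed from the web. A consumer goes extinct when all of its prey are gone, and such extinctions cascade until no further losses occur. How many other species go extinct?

Remove sp8.
Round 1: sp2 (all prey gone), sp4 (all prey gone) → extinct.
Round 2: sp1 (all prey gone), sp7 (all prey gone), sp5 (all prey gone), sp3 (all prey gone) → extinct.
Round 3: sp9 (all prey gone) → extinct.
Round 4: sp6 (all prey gone) → extinct.
No further losses. Total secondary extinctions: 8.

8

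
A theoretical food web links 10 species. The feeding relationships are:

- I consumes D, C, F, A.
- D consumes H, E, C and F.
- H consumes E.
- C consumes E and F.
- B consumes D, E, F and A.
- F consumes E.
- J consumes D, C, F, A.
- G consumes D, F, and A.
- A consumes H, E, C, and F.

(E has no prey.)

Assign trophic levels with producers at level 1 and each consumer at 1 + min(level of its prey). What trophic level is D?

Trophic level 2

E is a producer → level 1.
D eats E → level 2.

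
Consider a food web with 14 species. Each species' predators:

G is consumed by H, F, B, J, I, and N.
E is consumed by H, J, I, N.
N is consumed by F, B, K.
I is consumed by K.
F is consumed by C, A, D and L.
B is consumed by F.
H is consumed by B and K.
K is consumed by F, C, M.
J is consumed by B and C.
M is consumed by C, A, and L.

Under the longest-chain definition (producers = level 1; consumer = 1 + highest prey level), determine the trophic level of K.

Trophic level 3

E is a producer → level 1.
N eats E (level 1); other prey at levels: G 1 → level 2.
K eats N (level 2); other prey at levels: I 2, H 2 → level 3.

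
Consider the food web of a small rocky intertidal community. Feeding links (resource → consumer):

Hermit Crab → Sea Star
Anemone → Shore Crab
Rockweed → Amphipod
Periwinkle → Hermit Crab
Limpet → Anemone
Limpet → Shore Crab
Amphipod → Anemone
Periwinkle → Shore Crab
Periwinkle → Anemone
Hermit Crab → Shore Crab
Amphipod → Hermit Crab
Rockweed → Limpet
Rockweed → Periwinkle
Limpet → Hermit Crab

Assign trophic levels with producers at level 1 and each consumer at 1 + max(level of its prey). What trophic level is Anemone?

Rockweed is a producer → level 1.
Amphipod eats Rockweed → level 2.
Anemone eats Amphipod (level 2); other prey at levels: Limpet 2, Periwinkle 2 → level 3.

Trophic level 3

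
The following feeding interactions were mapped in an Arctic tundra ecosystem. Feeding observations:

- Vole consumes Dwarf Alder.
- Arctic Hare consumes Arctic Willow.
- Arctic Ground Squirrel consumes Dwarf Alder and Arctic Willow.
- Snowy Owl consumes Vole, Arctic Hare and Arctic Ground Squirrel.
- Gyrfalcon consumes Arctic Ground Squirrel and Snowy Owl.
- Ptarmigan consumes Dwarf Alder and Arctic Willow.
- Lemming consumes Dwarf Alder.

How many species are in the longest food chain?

One longest chain: Arctic Willow → Arctic Hare → Snowy Owl → Gyrfalcon.
It has 4 species and 3 links.

4 species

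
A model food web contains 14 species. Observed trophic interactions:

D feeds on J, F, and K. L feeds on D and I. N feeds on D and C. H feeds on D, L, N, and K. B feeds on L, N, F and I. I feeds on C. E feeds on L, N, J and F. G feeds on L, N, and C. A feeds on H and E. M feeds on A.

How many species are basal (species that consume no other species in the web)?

4

Basal species (no prey listed): C, F, K, J.
Count: 4.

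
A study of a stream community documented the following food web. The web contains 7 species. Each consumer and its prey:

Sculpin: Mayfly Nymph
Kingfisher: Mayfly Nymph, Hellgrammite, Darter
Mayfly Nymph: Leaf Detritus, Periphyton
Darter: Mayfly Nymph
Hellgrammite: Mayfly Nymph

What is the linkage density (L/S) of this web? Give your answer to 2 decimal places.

L/S = 1.14

There are L = 8 links among S = 7 species.
L/S = 8/7 = 1.1429 ≈ 1.14.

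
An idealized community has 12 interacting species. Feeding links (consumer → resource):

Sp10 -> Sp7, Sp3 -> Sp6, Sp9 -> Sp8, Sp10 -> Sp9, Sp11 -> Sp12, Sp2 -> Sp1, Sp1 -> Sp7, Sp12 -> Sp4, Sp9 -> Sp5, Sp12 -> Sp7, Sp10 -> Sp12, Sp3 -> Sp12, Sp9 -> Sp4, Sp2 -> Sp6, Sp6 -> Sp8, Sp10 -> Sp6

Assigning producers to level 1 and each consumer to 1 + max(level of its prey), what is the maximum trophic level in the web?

3

Producers (level 1): Sp4, Sp7, Sp5, Sp8.
Sp4 → Sp12 → Sp3 gives Sp3 level 3.
No species has a prey at level 3, so no species reaches level 4.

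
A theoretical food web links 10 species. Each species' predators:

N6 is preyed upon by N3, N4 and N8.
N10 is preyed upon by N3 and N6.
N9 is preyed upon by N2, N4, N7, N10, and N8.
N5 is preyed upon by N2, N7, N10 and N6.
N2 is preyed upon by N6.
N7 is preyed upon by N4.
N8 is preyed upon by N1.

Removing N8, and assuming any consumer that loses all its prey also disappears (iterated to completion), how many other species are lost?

1

Remove N8.
Round 1: N1 (all prey gone) → extinct.
No further losses. Total secondary extinctions: 1.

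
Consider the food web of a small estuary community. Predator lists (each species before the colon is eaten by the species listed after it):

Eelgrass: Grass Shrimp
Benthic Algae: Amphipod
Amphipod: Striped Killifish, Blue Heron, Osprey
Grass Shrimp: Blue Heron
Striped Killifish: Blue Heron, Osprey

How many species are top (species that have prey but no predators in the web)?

2

Top species (has prey, but nothing eats it): Blue Heron, Osprey.
Count: 2.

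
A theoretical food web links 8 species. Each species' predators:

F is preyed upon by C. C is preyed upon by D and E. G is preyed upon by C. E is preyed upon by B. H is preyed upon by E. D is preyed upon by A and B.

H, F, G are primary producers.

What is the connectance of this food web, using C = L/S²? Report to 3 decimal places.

The web has S = 8 species and L = 8 feeding links.
C = L / S² = 8 / 64 = 0.1250 ≈ 0.125.

C = 0.125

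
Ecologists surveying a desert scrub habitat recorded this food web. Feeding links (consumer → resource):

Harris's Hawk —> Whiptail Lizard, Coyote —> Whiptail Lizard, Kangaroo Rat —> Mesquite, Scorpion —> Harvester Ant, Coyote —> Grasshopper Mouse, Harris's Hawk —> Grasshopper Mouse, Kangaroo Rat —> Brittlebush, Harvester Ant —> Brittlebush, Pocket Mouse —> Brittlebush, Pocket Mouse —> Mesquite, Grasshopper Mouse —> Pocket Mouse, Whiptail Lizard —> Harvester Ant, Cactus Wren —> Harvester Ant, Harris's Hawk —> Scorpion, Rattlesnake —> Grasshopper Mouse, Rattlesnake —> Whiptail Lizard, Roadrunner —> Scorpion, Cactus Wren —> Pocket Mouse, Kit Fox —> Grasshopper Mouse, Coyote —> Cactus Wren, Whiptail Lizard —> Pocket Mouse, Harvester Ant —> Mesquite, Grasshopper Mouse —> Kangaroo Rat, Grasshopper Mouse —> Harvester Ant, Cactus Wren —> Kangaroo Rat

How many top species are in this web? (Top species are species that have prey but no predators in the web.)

5

Top species (has prey, but nothing eats it): Coyote, Harris's Hawk, Kit Fox, Roadrunner, Rattlesnake.
Count: 5.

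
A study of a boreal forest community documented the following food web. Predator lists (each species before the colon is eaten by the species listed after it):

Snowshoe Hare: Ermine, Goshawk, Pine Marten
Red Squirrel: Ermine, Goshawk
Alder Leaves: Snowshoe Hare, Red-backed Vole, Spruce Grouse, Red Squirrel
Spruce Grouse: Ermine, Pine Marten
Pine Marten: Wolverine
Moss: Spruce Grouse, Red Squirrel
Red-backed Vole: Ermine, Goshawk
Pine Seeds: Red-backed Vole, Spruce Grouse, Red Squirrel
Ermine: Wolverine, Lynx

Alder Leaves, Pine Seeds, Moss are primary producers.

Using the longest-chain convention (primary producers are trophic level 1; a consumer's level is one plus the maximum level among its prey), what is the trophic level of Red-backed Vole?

Alder Leaves is a producer → level 1.
Red-backed Vole eats Alder Leaves (level 1); other prey at levels: Pine Seeds 1 → level 2.

Trophic level 2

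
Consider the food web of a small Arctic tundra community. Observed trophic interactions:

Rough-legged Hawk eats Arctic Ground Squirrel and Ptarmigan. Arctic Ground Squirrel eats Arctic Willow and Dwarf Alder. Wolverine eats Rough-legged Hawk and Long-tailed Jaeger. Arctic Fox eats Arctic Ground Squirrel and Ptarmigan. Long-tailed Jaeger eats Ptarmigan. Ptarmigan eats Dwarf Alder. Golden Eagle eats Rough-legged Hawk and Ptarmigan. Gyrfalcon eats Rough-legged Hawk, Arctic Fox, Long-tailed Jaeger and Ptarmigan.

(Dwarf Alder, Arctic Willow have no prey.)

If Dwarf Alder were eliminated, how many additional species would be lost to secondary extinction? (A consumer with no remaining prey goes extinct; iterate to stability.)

Remove Dwarf Alder.
Round 1: Ptarmigan (all prey gone) → extinct.
Round 2: Long-tailed Jaeger (all prey gone) → extinct.
No further losses. Total secondary extinctions: 2.

2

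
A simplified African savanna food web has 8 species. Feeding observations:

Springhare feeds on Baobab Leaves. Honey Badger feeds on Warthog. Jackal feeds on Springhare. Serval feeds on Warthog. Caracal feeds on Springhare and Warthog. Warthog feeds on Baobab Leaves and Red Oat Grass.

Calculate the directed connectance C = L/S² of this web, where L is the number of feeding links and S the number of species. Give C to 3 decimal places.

C = 0.125

The web has S = 8 species and L = 8 feeding links.
C = L / S² = 8 / 64 = 0.1250 ≈ 0.125.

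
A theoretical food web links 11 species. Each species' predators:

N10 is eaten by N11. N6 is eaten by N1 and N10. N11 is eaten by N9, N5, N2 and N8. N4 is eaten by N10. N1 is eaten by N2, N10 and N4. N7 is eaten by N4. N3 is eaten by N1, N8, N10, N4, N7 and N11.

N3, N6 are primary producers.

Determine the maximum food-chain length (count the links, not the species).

One longest chain: N3 → N7 → N4 → N10 → N11 → N9.
It has 6 species and 5 links.

5 links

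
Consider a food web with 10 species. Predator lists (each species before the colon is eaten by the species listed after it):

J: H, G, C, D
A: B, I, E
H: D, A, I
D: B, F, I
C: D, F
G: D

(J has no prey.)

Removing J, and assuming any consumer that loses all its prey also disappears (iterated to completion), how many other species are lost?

Remove J.
Round 1: H (all prey gone), G (all prey gone), C (all prey gone) → extinct.
Round 2: D (all prey gone), A (all prey gone) → extinct.
Round 3: B (all prey gone), F (all prey gone), I (all prey gone), E (all prey gone) → extinct.
No further losses. Total secondary extinctions: 9.

9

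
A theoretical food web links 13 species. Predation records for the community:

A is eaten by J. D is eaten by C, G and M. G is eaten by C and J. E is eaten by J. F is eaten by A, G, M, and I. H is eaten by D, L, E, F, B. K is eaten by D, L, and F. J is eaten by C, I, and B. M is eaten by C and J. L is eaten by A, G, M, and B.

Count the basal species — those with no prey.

Basal species (no prey listed): K, H.
Count: 2.

2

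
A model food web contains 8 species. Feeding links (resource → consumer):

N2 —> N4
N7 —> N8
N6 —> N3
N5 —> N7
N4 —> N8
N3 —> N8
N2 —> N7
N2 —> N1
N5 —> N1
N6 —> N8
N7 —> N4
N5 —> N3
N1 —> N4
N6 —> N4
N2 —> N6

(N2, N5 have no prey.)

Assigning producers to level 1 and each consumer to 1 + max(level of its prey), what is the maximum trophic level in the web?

4

Producers (level 1): N2, N5.
N2 → N1 → N4 → N8 gives N8 level 4.
No species has a prey at level 4, so no species reaches level 5.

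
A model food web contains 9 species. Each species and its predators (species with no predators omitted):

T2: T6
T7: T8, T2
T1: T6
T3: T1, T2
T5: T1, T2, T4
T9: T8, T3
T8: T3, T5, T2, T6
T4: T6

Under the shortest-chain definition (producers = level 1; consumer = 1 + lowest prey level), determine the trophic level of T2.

Trophic level 2

T7 is a producer → level 1.
T2 eats T7 → level 2.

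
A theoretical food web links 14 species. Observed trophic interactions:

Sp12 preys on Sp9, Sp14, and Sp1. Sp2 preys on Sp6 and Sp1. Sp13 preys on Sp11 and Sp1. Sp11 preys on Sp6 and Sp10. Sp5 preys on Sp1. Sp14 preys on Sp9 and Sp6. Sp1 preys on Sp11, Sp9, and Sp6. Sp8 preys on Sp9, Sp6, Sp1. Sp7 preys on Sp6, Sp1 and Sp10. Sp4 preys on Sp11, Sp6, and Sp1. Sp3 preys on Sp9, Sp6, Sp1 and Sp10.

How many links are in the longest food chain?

3 links

One longest chain: Sp10 → Sp11 → Sp1 → Sp4.
It has 4 species and 3 links.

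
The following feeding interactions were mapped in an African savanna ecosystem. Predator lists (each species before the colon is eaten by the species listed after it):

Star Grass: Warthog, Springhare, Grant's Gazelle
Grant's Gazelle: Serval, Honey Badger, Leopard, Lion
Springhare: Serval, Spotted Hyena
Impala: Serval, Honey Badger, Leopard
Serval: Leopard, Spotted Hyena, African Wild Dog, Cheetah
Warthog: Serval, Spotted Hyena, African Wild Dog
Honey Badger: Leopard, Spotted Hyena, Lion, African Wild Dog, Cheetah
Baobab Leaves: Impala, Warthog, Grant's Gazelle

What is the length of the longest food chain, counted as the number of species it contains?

One longest chain: Baobab Leaves → Impala → Serval → Leopard.
It has 4 species and 3 links.

4 species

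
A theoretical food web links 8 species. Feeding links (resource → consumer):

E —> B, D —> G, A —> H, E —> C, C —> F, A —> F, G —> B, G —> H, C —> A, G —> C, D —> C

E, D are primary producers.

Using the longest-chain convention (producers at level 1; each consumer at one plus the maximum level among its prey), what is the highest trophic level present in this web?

5

Producers (level 1): E, D.
D → G → C → A → H gives H level 5.
No species has a prey at level 5, so no species reaches level 6.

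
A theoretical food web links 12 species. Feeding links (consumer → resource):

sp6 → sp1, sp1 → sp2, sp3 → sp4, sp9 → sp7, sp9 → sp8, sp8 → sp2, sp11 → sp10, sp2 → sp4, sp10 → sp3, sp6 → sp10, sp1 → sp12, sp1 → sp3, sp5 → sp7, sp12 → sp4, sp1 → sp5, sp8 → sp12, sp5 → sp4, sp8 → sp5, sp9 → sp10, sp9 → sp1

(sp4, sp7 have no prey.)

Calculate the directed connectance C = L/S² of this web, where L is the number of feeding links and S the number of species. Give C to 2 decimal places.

The web has S = 12 species and L = 20 feeding links.
C = L / S² = 20 / 144 = 0.1389 ≈ 0.14.

C = 0.14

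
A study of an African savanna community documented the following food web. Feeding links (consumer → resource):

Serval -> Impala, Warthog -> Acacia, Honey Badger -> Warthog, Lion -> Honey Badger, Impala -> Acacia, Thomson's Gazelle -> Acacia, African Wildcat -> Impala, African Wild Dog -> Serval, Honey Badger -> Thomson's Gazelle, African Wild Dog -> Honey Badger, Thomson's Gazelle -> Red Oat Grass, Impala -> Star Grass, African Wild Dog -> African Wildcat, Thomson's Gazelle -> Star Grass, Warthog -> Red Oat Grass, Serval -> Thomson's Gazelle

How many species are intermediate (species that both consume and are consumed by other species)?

Intermediate species (has both prey and predators): Impala, Warthog, Thomson's Gazelle, Honey Badger, Serval, African Wildcat.
Count: 6.

6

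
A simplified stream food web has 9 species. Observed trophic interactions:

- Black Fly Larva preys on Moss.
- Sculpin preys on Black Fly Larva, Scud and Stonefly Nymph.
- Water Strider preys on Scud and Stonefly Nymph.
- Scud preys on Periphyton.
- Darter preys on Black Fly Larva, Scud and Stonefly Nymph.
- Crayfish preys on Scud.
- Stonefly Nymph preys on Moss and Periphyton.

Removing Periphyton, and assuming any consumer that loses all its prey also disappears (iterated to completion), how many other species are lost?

Remove Periphyton.
Round 1: Scud (all prey gone) → extinct.
Round 2: Crayfish (all prey gone) → extinct.
No further losses. Total secondary extinctions: 2.

2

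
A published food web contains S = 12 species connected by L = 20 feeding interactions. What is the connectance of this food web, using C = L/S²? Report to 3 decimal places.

C = 0.139

The web has S = 12 species and L = 20 feeding links.
C = L / S² = 20 / 144 = 0.1389 ≈ 0.139.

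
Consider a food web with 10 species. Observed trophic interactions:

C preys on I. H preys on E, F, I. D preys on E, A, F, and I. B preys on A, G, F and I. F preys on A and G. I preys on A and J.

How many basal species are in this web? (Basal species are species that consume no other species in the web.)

4

Basal species (no prey listed): J, A, E, G.
Count: 4.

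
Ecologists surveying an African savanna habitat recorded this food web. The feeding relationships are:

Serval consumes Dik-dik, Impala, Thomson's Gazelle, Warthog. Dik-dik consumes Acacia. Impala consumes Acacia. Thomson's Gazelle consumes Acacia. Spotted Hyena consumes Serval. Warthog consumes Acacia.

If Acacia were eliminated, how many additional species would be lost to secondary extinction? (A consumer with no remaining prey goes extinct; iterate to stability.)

6

Remove Acacia.
Round 1: Warthog (all prey gone), Thomson's Gazelle (all prey gone), Dik-dik (all prey gone), Impala (all prey gone) → extinct.
Round 2: Serval (all prey gone) → extinct.
Round 3: Spotted Hyena (all prey gone) → extinct.
No further losses. Total secondary extinctions: 6.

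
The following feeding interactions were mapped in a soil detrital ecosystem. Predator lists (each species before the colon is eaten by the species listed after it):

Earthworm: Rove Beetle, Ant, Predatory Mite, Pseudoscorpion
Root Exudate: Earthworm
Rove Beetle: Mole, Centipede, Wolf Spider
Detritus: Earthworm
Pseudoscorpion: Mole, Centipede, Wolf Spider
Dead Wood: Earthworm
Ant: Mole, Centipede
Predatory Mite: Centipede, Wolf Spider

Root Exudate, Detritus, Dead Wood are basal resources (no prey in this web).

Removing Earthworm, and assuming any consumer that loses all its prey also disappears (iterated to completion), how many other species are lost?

7

Remove Earthworm.
Round 1: Rove Beetle (all prey gone), Ant (all prey gone), Predatory Mite (all prey gone), Pseudoscorpion (all prey gone) → extinct.
Round 2: Mole (all prey gone), Centipede (all prey gone), Wolf Spider (all prey gone) → extinct.
No further losses. Total secondary extinctions: 7.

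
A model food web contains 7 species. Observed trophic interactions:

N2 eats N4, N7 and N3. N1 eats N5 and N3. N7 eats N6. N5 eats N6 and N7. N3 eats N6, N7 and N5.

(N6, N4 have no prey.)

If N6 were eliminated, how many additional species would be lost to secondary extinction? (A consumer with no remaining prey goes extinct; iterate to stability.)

Remove N6.
Round 1: N7 (all prey gone) → extinct.
Round 2: N5 (all prey gone) → extinct.
Round 3: N3 (all prey gone) → extinct.
Round 4: N1 (all prey gone) → extinct.
No further losses. Total secondary extinctions: 4.

4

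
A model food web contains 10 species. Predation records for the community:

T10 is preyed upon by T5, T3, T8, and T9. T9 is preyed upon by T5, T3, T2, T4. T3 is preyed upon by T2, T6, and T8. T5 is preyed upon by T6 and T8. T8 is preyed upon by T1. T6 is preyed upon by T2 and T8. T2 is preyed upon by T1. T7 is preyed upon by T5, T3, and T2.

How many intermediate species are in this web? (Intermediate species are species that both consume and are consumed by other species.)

Intermediate species (has both prey and predators): T9, T5, T3, T6, T2, T8.
Count: 6.

6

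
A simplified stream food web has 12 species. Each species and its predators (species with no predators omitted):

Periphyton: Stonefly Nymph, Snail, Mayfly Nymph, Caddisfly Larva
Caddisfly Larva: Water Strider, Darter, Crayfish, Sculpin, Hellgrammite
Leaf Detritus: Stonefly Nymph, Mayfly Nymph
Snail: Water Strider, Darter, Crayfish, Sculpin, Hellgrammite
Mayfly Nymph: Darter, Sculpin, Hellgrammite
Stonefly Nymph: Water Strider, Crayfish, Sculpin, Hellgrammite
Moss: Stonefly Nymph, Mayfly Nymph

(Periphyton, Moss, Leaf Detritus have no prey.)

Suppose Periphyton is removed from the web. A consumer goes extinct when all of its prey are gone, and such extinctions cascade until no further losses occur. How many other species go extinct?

Remove Periphyton.
Round 1: Snail (all prey gone), Caddisfly Larva (all prey gone) → extinct.
No further losses. Total secondary extinctions: 2.

2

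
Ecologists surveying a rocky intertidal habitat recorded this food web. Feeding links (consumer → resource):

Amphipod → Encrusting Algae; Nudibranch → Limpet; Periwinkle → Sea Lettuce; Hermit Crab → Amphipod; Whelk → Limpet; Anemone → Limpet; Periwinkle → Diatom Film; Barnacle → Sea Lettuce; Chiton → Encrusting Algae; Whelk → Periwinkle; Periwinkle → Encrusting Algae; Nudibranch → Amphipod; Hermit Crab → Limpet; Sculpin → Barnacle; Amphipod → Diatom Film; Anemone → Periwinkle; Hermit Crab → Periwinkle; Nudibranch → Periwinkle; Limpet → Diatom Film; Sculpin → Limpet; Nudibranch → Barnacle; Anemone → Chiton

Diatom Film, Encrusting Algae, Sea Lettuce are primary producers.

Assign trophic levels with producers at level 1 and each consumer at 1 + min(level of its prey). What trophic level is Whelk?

Trophic level 3

Diatom Film is a producer → level 1.
Periwinkle eats Diatom Film → level 2.
Whelk eats Periwinkle → level 3.
No prey of Whelk is below level 2, so 3 is the minimum.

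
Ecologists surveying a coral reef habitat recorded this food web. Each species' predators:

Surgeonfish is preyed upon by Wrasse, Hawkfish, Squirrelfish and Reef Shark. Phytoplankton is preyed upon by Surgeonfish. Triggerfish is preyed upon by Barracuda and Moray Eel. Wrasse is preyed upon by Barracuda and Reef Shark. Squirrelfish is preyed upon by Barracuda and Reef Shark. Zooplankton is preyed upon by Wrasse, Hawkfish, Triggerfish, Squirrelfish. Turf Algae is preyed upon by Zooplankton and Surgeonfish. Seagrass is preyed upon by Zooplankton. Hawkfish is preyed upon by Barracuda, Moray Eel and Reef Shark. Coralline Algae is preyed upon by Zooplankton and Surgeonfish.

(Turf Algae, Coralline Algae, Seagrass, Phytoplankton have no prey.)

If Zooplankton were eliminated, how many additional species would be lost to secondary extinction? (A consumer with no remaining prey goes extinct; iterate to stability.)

1

Remove Zooplankton.
Round 1: Triggerfish (all prey gone) → extinct.
No further losses. Total secondary extinctions: 1.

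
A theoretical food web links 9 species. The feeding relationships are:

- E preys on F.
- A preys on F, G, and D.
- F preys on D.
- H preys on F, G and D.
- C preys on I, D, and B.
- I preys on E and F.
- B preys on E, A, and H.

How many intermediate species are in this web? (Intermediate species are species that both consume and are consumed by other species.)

6

Intermediate species (has both prey and predators): F, H, A, E, B, I.
Count: 6.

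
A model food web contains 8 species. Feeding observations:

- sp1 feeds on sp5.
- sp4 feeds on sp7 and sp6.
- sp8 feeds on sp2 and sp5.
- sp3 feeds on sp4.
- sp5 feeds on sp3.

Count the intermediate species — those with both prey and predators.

3

Intermediate species (has both prey and predators): sp4, sp3, sp5.
Count: 3.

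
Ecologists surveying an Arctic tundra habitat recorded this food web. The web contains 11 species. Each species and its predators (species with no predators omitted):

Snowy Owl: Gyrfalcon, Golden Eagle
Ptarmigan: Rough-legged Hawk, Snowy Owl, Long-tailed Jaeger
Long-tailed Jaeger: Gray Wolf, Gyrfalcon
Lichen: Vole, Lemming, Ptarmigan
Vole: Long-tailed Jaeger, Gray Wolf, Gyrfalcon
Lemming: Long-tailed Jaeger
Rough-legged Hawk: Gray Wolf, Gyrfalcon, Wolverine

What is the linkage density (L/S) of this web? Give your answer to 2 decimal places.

There are L = 17 links among S = 11 species.
L/S = 17/11 = 1.5455 ≈ 1.55.

L/S = 1.55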